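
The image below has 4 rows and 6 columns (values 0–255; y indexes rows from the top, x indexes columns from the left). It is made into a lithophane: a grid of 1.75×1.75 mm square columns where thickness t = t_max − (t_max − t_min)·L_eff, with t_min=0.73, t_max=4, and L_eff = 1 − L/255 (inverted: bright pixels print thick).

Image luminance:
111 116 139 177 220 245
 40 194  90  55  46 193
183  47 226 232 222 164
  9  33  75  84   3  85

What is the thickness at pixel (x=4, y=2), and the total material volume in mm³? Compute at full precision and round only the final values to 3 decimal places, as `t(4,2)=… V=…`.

span = t_max - t_min = 4 - 0.73 = 3.270
L(4,2) = 222, L_eff = 1 - 222/255 = 0.129412 (inverted)
t(4,2) = 4 - 3.270·0.129412 = 3.577
Σt over all 4·6 pixels = 474721/8500 ≈ 55.8495294
V = pitch²·Σt = 1.75²·474721/8500 = 171.039

t(4,2)=3.577 V=171.039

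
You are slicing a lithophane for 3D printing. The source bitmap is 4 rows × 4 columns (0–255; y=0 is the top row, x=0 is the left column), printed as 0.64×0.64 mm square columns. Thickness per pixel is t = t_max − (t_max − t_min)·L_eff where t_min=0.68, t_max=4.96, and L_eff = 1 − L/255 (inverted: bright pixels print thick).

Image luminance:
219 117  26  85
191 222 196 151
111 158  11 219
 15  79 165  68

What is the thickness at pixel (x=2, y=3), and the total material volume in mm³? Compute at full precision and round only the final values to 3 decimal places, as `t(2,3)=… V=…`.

t(2,3)=3.449 V=18.433

span = t_max - t_min = 4.96 - 0.68 = 4.280
L(2,3) = 165, L_eff = 1 - 165/255 = 0.352941 (inverted)
t(2,3) = 4.96 - 4.280·0.352941 = 3.449
Σt over all 4·4 pixels = 286891/6375 ≈ 45.0025098
V = pitch²·Σt = 0.64²·286891/6375 = 18.433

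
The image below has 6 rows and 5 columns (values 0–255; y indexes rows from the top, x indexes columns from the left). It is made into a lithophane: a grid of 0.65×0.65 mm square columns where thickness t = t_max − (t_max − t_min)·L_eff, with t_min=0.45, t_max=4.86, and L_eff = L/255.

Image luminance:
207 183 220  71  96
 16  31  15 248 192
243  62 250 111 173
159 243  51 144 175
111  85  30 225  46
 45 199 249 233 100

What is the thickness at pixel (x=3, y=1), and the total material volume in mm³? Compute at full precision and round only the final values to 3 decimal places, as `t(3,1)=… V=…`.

t(3,1)=0.571 V=30.817

span = t_max - t_min = 4.86 - 0.45 = 4.410
L(3,1) = 248, L_eff = 248/255 = 0.972549
t(3,1) = 4.86 - 4.410·0.972549 = 0.571
Σt over all 6·5 pixels = 619989/8500 ≈ 72.9398824
V = pitch²·Σt = 0.65²·619989/8500 = 30.817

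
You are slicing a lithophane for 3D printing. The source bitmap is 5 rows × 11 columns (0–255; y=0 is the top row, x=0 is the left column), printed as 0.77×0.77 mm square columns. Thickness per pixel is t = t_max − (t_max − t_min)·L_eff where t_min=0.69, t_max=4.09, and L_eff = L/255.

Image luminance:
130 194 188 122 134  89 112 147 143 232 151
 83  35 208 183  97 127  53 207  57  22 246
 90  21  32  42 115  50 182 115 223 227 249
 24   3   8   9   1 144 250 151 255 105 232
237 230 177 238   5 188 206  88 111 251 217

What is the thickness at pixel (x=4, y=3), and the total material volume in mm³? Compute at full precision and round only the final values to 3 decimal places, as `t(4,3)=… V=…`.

span = t_max - t_min = 4.09 - 0.69 = 3.400
L(4,3) = 1, L_eff = 1/255 = 0.003922
t(4,3) = 4.09 - 3.400·0.003922 = 4.077
Σt over all 5·11 pixels = 37741/300 ≈ 125.8033333
V = pitch²·Σt = 0.77²·37741/300 = 74.589

t(4,3)=4.077 V=74.589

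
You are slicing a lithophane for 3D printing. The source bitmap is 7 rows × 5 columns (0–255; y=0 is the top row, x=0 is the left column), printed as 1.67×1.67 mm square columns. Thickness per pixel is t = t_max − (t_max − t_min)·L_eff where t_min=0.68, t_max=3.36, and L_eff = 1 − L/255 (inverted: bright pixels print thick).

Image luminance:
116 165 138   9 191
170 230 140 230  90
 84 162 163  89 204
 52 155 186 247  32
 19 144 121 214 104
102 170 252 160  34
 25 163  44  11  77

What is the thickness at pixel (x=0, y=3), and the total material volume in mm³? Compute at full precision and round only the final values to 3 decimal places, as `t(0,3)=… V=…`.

span = t_max - t_min = 3.36 - 0.68 = 2.680
L(0,3) = 52, L_eff = 1 - 52/255 = 0.796078 (inverted)
t(0,3) = 3.36 - 2.680·0.796078 = 1.227
Σt over all 7·5 pixels = 452756/6375 ≈ 71.0205490
V = pitch²·Σt = 1.67²·452756/6375 = 198.069

t(0,3)=1.227 V=198.069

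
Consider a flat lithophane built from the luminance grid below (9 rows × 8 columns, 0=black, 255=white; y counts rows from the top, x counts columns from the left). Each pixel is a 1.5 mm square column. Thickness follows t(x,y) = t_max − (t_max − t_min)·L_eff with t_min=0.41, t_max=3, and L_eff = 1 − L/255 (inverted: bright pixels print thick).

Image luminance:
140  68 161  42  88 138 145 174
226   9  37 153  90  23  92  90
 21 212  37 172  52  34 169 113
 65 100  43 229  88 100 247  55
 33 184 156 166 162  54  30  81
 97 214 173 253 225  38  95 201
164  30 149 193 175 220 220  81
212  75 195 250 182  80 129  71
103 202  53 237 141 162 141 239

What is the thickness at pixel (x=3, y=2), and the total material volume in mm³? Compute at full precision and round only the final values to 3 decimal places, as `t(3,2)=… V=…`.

span = t_max - t_min = 3 - 0.41 = 2.590
L(3,2) = 172, L_eff = 1 - 172/255 = 0.325490 (inverted)
t(3,2) = 3 - 2.590·0.325490 = 2.157
Σt over all 9·8 pixels = 1052007/8500 ≈ 123.7655294
V = pitch²·Σt = 1.5²·1052007/8500 = 278.472

t(3,2)=2.157 V=278.472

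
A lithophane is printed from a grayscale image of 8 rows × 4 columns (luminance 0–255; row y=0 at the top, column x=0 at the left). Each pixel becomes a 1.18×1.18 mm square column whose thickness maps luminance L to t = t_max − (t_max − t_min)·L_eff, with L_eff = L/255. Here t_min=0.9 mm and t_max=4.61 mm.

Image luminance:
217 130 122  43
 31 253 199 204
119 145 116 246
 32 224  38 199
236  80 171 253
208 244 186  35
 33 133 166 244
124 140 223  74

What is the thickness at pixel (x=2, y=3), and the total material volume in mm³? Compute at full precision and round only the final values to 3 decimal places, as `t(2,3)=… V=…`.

span = t_max - t_min = 4.61 - 0.9 = 3.710
L(2,3) = 38, L_eff = 38/255 = 0.149020
t(2,3) = 4.61 - 3.710·0.149020 = 4.057
Σt over all 8·4 pixels = 488933/6375 ≈ 76.6953725
V = pitch²·Σt = 1.18²·488933/6375 = 106.791

t(2,3)=4.057 V=106.791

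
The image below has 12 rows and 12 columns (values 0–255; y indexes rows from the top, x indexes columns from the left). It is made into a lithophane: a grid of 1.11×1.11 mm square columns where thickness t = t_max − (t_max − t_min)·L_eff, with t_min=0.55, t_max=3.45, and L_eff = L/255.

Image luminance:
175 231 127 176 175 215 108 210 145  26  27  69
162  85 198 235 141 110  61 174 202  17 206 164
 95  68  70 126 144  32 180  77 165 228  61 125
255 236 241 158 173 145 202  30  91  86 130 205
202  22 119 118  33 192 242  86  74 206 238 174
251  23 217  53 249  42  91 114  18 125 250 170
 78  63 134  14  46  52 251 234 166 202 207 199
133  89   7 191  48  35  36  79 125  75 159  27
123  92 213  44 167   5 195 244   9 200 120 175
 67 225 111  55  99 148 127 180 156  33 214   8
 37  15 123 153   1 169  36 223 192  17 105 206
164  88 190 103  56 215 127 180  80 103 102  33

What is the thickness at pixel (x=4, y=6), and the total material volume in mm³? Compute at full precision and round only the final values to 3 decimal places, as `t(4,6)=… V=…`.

t(4,6)=2.927 V=353.598

span = t_max - t_min = 3.45 - 0.55 = 2.900
L(4,6) = 46, L_eff = 46/255 = 0.180392
t(4,6) = 3.45 - 2.900·0.180392 = 2.927
Σt over all 12·12 pixels = 731819/2550 ≈ 286.9878431
V = pitch²·Σt = 1.11²·731819/2550 = 353.598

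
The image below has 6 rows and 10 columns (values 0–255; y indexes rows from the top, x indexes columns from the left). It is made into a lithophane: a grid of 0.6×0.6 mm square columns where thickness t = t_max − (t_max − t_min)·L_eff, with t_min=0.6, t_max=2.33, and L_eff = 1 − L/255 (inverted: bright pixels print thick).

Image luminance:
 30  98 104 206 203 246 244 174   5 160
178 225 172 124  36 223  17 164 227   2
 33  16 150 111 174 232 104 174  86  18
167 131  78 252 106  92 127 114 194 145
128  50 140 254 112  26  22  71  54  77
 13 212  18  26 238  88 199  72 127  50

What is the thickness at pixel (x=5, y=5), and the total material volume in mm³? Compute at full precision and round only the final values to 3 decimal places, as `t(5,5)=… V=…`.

span = t_max - t_min = 2.33 - 0.6 = 1.730
L(5,5) = 88, L_eff = 1 - 88/255 = 0.654902 (inverted)
t(5,5) = 2.33 - 1.730·0.654902 = 1.197
Σt over all 6·10 pixels = 2184187/25500 ≈ 85.6543922
V = pitch²·Σt = 0.6²·2184187/25500 = 30.836

t(5,5)=1.197 V=30.836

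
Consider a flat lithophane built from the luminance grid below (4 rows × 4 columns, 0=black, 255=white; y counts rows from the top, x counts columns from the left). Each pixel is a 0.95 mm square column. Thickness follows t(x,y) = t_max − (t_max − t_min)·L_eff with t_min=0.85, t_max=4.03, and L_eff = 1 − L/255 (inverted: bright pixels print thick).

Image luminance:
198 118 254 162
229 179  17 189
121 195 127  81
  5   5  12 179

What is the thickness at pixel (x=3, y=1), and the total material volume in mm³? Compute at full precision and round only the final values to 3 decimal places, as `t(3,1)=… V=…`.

span = t_max - t_min = 4.03 - 0.85 = 3.180
L(3,1) = 189, L_eff = 1 - 189/255 = 0.258824 (inverted)
t(3,1) = 4.03 - 3.180·0.258824 = 3.207
Σt over all 4·4 pixels = 167563/4250 ≈ 39.4265882
V = pitch²·Σt = 0.95²·167563/4250 = 35.582

t(3,1)=3.207 V=35.582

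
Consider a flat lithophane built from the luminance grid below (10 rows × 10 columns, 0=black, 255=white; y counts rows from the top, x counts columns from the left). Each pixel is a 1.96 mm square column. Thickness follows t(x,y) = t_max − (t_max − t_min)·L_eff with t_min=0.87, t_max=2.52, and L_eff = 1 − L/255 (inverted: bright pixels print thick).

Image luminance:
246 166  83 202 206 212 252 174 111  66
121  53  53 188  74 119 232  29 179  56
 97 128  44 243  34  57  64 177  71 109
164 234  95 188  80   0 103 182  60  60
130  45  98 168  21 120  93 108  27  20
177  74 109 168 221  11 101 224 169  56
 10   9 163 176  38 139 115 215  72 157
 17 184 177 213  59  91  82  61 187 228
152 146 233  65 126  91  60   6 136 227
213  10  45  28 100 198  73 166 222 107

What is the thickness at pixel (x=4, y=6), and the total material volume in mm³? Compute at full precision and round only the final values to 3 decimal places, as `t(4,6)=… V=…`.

span = t_max - t_min = 2.52 - 0.87 = 1.650
L(4,6) = 38, L_eff = 1 - 38/255 = 0.850980 (inverted)
t(4,6) = 2.52 - 1.650·0.850980 = 1.116
Σt over all 10·10 pixels = 279339/1700 ≈ 164.3170588
V = pitch²·Σt = 1.96²·279339/1700 = 631.240

t(4,6)=1.116 V=631.240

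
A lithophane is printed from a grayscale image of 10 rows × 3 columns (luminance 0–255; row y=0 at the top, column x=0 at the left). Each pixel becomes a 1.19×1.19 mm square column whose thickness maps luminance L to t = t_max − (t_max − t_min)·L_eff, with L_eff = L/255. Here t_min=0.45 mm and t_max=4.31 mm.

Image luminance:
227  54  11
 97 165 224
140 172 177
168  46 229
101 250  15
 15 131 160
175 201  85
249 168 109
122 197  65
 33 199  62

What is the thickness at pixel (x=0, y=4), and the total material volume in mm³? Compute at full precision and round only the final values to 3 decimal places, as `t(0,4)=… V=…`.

span = t_max - t_min = 4.31 - 0.45 = 3.860
L(0,4) = 101, L_eff = 101/255 = 0.396078
t(0,4) = 4.31 - 3.860·0.396078 = 2.781
Σt over all 10·3 pixels = 144584/2125 ≈ 68.0395294
V = pitch²·Σt = 1.19²·144584/2125 = 96.351

t(0,4)=2.781 V=96.351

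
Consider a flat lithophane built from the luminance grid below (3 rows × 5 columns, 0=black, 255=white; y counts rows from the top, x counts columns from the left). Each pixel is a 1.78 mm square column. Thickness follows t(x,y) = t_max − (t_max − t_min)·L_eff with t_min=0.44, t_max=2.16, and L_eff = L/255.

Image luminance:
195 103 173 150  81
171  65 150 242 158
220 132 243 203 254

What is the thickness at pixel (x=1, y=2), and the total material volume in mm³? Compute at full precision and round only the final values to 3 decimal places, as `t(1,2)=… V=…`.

t(1,2)=1.270 V=48.373

span = t_max - t_min = 2.16 - 0.44 = 1.720
L(1,2) = 132, L_eff = 132/255 = 0.517647
t(1,2) = 2.16 - 1.720·0.517647 = 1.270
Σt over all 3·5 pixels = 19466/1275 ≈ 15.2674510
V = pitch²·Σt = 1.78²·19466/1275 = 48.373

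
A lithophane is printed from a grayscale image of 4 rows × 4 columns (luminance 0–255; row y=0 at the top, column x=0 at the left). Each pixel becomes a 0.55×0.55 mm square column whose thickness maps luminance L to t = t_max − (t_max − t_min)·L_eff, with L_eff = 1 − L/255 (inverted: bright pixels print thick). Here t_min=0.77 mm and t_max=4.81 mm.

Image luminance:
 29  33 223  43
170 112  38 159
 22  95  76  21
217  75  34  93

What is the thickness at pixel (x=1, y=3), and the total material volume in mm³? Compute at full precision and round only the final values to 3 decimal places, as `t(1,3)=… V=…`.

span = t_max - t_min = 4.81 - 0.77 = 4.040
L(1,3) = 75, L_eff = 1 - 75/255 = 0.705882 (inverted)
t(1,3) = 4.81 - 4.040·0.705882 = 1.958
Σt over all 4·4 pixels = 14932/425 ≈ 35.1341176
V = pitch²·Σt = 0.55²·14932/425 = 10.628

t(1,3)=1.958 V=10.628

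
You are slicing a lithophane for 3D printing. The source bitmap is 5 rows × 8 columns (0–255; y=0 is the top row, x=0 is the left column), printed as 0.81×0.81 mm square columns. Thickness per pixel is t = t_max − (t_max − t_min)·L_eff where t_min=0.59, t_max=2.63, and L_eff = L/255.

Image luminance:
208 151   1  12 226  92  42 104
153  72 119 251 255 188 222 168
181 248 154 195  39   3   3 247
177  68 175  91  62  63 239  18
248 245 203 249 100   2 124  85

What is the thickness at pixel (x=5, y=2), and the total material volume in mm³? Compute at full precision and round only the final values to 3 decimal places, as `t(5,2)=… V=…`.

t(5,2)=2.606 V=40.243

span = t_max - t_min = 2.63 - 0.59 = 2.040
L(5,2) = 3, L_eff = 3/255 = 0.011765
t(5,2) = 2.63 - 2.040·0.011765 = 2.606
Σt over all 5·8 pixels = 61.336
V = pitch²·Σt = 0.81²·61.336 = 40.243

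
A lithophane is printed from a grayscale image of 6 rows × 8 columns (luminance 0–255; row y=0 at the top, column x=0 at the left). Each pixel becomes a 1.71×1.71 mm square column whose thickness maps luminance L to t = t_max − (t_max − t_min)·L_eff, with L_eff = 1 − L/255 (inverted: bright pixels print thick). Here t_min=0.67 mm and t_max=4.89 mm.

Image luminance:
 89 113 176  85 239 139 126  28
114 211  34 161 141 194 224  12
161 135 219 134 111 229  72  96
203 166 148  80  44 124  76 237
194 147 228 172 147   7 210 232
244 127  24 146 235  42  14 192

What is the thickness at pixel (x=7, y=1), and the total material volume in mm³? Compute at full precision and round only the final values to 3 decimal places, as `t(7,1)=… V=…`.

span = t_max - t_min = 4.89 - 0.67 = 4.220
L(7,1) = 12, L_eff = 1 - 12/255 = 0.952941 (inverted)
t(7,1) = 4.89 - 4.220·0.952941 = 0.869
Σt over all 6·8 pixels = 909971/6375 ≈ 142.7405490
V = pitch²·Σt = 1.71²·909971/6375 = 417.388

t(7,1)=0.869 V=417.388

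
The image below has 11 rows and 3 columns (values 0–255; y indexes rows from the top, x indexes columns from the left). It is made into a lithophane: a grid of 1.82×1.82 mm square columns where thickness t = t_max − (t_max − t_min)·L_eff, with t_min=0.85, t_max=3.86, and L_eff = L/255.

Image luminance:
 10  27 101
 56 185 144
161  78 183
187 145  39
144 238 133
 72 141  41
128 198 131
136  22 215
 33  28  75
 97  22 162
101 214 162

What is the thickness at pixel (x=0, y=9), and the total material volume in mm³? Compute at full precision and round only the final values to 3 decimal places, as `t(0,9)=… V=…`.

t(0,9)=2.715 V=273.004

span = t_max - t_min = 3.86 - 0.85 = 3.010
L(0,9) = 97, L_eff = 97/255 = 0.380392
t(0,9) = 3.86 - 3.010·0.380392 = 2.715
Σt over all 11·3 pixels = 2101681/25500 ≈ 82.4188627
V = pitch²·Σt = 1.82²·2101681/25500 = 273.004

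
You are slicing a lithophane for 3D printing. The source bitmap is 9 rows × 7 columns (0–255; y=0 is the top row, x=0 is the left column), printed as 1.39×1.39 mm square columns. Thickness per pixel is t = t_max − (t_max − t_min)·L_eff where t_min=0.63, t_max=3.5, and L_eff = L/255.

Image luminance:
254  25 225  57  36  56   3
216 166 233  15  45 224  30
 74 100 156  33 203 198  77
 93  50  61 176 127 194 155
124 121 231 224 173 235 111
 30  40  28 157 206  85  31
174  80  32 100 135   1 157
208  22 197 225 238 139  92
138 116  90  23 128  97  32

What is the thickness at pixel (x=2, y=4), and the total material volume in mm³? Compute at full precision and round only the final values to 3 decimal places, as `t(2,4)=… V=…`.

t(2,4)=0.900 V=262.893

span = t_max - t_min = 3.5 - 0.63 = 2.870
L(2,4) = 231, L_eff = 231/255 = 0.905882
t(2,4) = 3.5 - 2.870·0.905882 = 0.900
Σt over all 9·7 pixels = 867419/6375 ≈ 136.0657255
V = pitch²·Σt = 1.39²·867419/6375 = 262.893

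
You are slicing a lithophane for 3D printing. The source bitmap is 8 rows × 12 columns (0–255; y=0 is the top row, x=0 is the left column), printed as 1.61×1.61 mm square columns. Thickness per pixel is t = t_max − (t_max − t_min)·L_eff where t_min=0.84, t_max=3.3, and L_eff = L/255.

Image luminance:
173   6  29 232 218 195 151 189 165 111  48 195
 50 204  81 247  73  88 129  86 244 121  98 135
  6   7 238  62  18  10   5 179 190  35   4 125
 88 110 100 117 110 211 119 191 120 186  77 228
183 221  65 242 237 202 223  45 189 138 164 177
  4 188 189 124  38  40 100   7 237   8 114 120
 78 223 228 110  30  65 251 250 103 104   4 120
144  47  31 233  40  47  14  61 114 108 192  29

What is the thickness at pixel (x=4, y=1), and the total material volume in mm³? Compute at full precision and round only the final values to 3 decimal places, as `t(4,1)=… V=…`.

span = t_max - t_min = 3.3 - 0.84 = 2.460
L(4,1) = 73, L_eff = 73/255 = 0.286275
t(4,1) = 3.3 - 2.460·0.286275 = 2.596
Σt over all 8·12 pixels = 173463/850 ≈ 204.0741176
V = pitch²·Σt = 1.61²·173463/850 = 528.981

t(4,1)=2.596 V=528.981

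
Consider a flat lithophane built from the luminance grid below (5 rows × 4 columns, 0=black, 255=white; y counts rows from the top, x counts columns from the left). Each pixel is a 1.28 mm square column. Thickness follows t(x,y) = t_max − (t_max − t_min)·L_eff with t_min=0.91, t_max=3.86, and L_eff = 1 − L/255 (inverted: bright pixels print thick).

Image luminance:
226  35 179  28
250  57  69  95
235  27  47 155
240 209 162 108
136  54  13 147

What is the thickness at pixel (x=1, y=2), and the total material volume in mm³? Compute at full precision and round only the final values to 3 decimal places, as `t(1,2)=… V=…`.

t(1,2)=1.222 V=76.673

span = t_max - t_min = 3.86 - 0.91 = 2.950
L(1,2) = 27, L_eff = 1 - 27/255 = 0.894118 (inverted)
t(1,2) = 3.86 - 2.950·0.894118 = 1.222
Σt over all 5·4 pixels = 19889/425 ≈ 46.7976471
V = pitch²·Σt = 1.28²·19889/425 = 76.673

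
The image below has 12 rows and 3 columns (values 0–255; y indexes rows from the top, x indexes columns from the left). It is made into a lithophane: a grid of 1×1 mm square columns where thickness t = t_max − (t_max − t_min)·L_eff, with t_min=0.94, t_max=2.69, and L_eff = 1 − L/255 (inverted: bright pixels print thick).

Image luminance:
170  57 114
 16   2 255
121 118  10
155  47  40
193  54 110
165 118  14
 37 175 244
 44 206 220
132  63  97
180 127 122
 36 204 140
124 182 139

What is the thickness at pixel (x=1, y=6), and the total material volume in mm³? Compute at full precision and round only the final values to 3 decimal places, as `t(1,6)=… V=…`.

span = t_max - t_min = 2.69 - 0.94 = 1.750
L(1,6) = 175, L_eff = 1 - 175/255 = 0.313725 (inverted)
t(1,6) = 2.69 - 1.750·0.313725 = 2.141
Σt over all 12·3 pixels = 320669/5100 ≈ 62.8762745
V = pitch²·Σt = 1²·320669/5100 = 62.876

t(1,6)=2.141 V=62.876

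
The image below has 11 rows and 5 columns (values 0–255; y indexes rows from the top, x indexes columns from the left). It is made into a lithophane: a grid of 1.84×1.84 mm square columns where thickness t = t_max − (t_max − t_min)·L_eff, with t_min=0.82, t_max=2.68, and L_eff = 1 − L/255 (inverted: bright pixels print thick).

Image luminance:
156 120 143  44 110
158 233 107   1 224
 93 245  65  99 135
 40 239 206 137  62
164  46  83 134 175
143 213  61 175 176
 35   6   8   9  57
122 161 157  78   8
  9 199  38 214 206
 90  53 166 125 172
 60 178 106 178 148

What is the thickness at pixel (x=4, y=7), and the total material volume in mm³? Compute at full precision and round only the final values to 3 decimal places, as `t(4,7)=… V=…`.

t(4,7)=0.878 V=314.936

span = t_max - t_min = 2.68 - 0.82 = 1.860
L(4,7) = 8, L_eff = 1 - 8/255 = 0.968627 (inverted)
t(4,7) = 2.68 - 1.860·0.968627 = 0.878
Σt over all 11·5 pixels = 79069/850 ≈ 93.0223529
V = pitch²·Σt = 1.84²·79069/850 = 314.936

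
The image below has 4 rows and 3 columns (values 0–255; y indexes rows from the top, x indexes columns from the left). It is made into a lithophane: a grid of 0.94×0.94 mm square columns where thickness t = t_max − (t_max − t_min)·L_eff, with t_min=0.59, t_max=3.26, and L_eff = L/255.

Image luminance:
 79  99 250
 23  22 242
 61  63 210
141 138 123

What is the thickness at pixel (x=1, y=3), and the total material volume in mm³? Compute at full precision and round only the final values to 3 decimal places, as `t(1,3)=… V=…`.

t(1,3)=1.815 V=21.142

span = t_max - t_min = 3.26 - 0.59 = 2.670
L(1,3) = 138, L_eff = 138/255 = 0.541176
t(1,3) = 3.26 - 2.670·0.541176 = 1.815
Σt over all 4·3 pixels = 203381/8500 ≈ 23.9271765
V = pitch²·Σt = 0.94²·203381/8500 = 21.142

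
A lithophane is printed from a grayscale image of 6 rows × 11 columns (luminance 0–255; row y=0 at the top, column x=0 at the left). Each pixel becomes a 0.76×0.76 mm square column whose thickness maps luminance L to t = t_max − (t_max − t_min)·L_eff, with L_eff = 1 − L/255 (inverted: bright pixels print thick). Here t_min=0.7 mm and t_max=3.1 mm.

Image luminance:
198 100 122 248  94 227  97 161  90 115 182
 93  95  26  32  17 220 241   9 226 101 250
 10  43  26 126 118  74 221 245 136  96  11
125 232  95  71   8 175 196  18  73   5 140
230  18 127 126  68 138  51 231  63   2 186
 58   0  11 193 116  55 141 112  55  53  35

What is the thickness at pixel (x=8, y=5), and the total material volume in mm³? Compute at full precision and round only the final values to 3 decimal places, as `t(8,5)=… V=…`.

t(8,5)=1.218 V=66.136

span = t_max - t_min = 3.1 - 0.7 = 2.400
L(8,5) = 55, L_eff = 1 - 55/255 = 0.784314 (inverted)
t(8,5) = 3.1 - 2.400·0.784314 = 1.218
Σt over all 6·11 pixels = 48663/425 ≈ 114.5011765
V = pitch²·Σt = 0.76²·48663/425 = 66.136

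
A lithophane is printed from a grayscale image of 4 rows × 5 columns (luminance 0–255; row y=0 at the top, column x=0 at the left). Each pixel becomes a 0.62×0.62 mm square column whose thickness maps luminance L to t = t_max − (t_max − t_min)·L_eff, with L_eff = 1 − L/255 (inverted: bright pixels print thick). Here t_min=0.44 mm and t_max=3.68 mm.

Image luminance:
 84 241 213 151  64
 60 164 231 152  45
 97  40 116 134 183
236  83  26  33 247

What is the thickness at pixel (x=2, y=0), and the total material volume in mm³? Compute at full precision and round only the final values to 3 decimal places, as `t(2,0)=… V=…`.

span = t_max - t_min = 3.68 - 0.44 = 3.240
L(2,0) = 213, L_eff = 1 - 213/255 = 0.164706 (inverted)
t(2,0) = 3.68 - 3.240·0.164706 = 3.146
Σt over all 4·5 pixels = 3556/85 ≈ 41.8352941
V = pitch²·Σt = 0.62²·3556/85 = 16.081

t(2,0)=3.146 V=16.081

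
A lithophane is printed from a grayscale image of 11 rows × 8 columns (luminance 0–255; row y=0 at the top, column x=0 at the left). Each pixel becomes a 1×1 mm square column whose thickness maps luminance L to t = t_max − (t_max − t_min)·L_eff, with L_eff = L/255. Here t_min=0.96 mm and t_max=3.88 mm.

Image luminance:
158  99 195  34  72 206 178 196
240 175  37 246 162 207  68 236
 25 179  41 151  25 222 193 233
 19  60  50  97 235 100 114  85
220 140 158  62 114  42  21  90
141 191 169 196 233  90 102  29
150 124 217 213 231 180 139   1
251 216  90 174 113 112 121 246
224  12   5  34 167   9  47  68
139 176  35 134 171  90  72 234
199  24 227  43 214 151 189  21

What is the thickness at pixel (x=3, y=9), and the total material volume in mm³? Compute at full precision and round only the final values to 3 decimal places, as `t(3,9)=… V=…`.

span = t_max - t_min = 3.88 - 0.96 = 2.920
L(3,9) = 134, L_eff = 134/255 = 0.525490
t(3,9) = 3.88 - 2.920·0.525490 = 2.346
Σt over all 11·8 pixels = 1329953/6375 ≈ 208.6200784
V = pitch²·Σt = 1²·1329953/6375 = 208.620

t(3,9)=2.346 V=208.620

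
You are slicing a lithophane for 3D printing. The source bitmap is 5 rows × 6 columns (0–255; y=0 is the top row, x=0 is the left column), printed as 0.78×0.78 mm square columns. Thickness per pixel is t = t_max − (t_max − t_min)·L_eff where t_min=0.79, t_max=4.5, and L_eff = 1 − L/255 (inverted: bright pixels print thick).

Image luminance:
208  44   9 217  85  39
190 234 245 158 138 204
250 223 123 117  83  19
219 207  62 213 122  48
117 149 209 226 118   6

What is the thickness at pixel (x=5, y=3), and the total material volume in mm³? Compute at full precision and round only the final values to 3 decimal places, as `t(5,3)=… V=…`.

span = t_max - t_min = 4.5 - 0.79 = 3.710
L(5,3) = 48, L_eff = 1 - 48/255 = 0.811765 (inverted)
t(5,3) = 4.5 - 3.710·0.811765 = 1.488
Σt over all 5·6 pixels = 548243/6375 ≈ 85.9989020
V = pitch²·Σt = 0.78²·548243/6375 = 52.322

t(5,3)=1.488 V=52.322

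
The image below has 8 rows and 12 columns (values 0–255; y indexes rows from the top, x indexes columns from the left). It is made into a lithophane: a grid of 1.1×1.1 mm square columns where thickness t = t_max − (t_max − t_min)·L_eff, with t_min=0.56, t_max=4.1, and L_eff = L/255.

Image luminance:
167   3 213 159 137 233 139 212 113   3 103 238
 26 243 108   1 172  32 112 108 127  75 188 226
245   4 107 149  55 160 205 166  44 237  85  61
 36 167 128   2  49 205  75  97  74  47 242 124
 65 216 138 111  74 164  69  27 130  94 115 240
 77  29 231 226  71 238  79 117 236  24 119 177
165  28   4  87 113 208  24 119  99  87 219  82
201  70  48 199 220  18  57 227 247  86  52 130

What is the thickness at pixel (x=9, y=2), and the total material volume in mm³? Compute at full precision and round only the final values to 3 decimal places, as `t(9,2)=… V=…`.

span = t_max - t_min = 4.1 - 0.56 = 3.540
L(9,2) = 237, L_eff = 237/255 = 0.929412
t(9,2) = 4.1 - 3.540·0.929412 = 0.810
Σt over all 8·12 pixels = 979019/4250 ≈ 230.3574118
V = pitch²·Σt = 1.1²·979019/4250 = 278.732

t(9,2)=0.810 V=278.732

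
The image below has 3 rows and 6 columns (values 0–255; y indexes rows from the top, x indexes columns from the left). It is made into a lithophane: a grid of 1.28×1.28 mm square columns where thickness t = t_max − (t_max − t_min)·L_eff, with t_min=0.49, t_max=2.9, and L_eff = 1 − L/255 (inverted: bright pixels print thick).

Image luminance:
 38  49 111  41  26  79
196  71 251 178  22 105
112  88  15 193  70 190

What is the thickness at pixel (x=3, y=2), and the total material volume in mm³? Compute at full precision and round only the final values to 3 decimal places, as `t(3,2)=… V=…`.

span = t_max - t_min = 2.9 - 0.49 = 2.410
L(3,2) = 193, L_eff = 1 - 193/255 = 0.243137 (inverted)
t(3,2) = 2.9 - 2.410·0.243137 = 2.314
Σt over all 3·6 pixels = 133429/5100 ≈ 26.1625490
V = pitch²·Σt = 1.28²·133429/5100 = 42.865

t(3,2)=2.314 V=42.865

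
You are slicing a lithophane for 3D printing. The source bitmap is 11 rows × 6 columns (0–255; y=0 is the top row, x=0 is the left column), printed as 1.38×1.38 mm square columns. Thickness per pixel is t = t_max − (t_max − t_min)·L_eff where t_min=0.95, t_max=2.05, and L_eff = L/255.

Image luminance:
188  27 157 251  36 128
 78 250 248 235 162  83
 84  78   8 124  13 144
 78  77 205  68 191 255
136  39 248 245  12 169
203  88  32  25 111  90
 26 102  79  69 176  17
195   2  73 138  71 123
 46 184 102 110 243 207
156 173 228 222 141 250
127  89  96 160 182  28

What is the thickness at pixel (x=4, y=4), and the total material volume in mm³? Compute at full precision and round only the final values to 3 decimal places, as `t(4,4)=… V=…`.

span = t_max - t_min = 2.05 - 0.95 = 1.100
L(4,4) = 12, L_eff = 12/255 = 0.047059
t(4,4) = 2.05 - 1.100·0.047059 = 1.998
Σt over all 11·6 pixels = 7436/75 ≈ 99.1466667
V = pitch²·Σt = 1.38²·7436/75 = 188.815

t(4,4)=1.998 V=188.815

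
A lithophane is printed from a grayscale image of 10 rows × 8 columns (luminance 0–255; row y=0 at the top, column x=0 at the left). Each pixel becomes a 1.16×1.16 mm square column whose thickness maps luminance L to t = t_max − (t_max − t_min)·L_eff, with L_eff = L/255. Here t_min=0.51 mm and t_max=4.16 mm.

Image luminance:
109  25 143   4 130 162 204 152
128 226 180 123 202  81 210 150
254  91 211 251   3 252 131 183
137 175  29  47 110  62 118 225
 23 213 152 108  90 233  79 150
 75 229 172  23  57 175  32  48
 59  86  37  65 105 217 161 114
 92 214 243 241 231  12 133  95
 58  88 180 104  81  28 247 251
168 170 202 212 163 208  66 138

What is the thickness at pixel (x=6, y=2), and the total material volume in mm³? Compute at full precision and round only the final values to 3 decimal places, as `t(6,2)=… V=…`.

span = t_max - t_min = 4.16 - 0.51 = 3.650
L(6,2) = 131, L_eff = 131/255 = 0.513725
t(6,2) = 4.16 - 3.650·0.513725 = 2.285
Σt over all 10·8 pixels = 75521/425 ≈ 177.6964706
V = pitch²·Σt = 1.16²·75521/425 = 239.108

t(6,2)=2.285 V=239.108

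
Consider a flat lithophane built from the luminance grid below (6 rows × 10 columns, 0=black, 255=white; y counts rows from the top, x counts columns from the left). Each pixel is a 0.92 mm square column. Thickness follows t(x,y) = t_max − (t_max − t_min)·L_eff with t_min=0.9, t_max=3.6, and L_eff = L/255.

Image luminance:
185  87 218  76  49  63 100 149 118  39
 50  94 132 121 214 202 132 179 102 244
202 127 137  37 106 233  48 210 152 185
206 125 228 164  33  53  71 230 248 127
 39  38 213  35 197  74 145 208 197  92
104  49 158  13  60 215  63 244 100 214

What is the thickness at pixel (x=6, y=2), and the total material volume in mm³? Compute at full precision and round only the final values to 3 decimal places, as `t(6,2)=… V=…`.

t(6,2)=3.092 V=111.719

span = t_max - t_min = 3.6 - 0.9 = 2.700
L(6,2) = 48, L_eff = 48/255 = 0.188235
t(6,2) = 3.6 - 2.700·0.188235 = 3.092
Σt over all 6·10 pixels = 56097/425 ≈ 131.9929412
V = pitch²·Σt = 0.92²·56097/425 = 111.719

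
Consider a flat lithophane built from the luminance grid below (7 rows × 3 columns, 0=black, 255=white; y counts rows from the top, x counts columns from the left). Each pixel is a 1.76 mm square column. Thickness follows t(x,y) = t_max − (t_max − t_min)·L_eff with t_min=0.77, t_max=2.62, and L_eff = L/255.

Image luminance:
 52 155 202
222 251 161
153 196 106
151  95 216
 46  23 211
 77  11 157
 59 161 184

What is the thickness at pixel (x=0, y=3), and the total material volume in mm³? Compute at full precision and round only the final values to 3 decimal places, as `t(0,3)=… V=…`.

t(0,3)=1.525 V=105.506

span = t_max - t_min = 2.62 - 0.77 = 1.850
L(0,3) = 151, L_eff = 151/255 = 0.592157
t(0,3) = 2.62 - 1.850·0.592157 = 1.525
Σt over all 7·3 pixels = 57903/1700 ≈ 34.0605882
V = pitch²·Σt = 1.76²·57903/1700 = 105.506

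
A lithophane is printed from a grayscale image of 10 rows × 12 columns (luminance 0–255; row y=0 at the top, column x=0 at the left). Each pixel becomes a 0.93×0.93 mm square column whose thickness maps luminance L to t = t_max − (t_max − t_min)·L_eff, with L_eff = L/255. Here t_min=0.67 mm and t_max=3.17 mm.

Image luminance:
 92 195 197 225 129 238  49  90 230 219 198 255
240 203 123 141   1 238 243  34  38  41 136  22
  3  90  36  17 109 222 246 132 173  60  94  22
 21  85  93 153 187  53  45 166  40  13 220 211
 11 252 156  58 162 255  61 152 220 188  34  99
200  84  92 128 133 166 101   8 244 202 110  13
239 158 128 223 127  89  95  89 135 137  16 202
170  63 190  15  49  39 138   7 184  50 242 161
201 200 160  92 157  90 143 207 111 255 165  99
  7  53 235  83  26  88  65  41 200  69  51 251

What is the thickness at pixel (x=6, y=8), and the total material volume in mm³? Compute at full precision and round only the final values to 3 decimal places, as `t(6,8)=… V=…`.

span = t_max - t_min = 3.17 - 0.67 = 2.500
L(6,8) = 143, L_eff = 143/255 = 0.560784
t(6,8) = 3.17 - 2.500·0.560784 = 1.768
Σt over all 10·12 pixels = 19674/85 ≈ 231.4588235
V = pitch²·Σt = 0.93²·19674/85 = 200.189

t(6,8)=1.768 V=200.189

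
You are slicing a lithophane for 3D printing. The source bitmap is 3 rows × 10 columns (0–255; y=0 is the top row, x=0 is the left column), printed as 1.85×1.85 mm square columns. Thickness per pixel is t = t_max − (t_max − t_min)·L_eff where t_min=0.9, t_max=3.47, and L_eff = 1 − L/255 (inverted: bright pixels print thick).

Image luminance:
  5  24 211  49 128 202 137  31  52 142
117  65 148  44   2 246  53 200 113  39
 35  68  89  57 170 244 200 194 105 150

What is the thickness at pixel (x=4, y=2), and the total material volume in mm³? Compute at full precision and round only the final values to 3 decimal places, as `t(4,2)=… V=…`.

span = t_max - t_min = 3.47 - 0.9 = 2.570
L(4,2) = 170, L_eff = 1 - 170/255 = 0.333333 (inverted)
t(4,2) = 3.47 - 2.570·0.333333 = 2.613
Σt over all 3·10 pixels = 77087/1275 ≈ 60.4603922
V = pitch²·Σt = 1.85²·77087/1275 = 206.926

t(4,2)=2.613 V=206.926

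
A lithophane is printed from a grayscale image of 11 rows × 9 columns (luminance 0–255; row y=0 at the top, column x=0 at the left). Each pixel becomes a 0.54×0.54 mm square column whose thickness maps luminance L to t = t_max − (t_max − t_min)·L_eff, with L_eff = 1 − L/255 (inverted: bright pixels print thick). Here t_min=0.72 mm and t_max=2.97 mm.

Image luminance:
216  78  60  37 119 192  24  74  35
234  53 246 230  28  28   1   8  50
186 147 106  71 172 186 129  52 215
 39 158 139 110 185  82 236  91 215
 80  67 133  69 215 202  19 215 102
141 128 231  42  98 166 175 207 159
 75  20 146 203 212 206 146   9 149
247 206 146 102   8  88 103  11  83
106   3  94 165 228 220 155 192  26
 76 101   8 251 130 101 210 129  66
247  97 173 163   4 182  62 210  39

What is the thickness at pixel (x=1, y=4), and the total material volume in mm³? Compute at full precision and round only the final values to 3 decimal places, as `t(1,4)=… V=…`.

t(1,4)=1.311 V=52.378

span = t_max - t_min = 2.97 - 0.72 = 2.250
L(1,4) = 67, L_eff = 1 - 67/255 = 0.737255 (inverted)
t(1,4) = 2.97 - 2.250·0.737255 = 1.311
Σt over all 11·9 pixels = 305361/1700 ≈ 179.6241176
V = pitch²·Σt = 0.54²·305361/1700 = 52.378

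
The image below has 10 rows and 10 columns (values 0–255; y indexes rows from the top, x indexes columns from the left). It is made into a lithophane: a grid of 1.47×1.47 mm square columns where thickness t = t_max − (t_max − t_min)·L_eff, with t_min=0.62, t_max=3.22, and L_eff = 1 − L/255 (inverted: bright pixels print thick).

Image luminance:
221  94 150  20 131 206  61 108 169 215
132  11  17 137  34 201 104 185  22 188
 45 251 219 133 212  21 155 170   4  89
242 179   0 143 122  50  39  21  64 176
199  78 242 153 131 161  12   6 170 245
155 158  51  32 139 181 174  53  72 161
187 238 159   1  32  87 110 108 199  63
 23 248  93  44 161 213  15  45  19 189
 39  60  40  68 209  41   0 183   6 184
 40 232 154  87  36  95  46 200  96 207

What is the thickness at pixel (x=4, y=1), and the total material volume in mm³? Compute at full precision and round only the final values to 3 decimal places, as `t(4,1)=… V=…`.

span = t_max - t_min = 3.22 - 0.62 = 2.600
L(4,1) = 34, L_eff = 1 - 34/255 = 0.866667 (inverted)
t(4,1) = 3.22 - 2.600·0.866667 = 0.967
Σt over all 10·10 pixels = 76491/425 ≈ 179.9788235
V = pitch²·Σt = 1.47²·76491/425 = 388.916

t(4,1)=0.967 V=388.916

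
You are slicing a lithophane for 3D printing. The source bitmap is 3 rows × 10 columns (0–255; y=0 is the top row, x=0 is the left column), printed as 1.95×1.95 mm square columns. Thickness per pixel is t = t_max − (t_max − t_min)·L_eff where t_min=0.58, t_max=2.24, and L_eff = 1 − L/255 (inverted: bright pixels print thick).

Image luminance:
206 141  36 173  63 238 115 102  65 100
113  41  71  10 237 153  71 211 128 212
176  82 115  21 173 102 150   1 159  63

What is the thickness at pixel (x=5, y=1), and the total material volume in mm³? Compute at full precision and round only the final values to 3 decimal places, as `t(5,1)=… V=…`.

span = t_max - t_min = 2.24 - 0.58 = 1.660
L(5,1) = 153, L_eff = 1 - 153/255 = 0.400000 (inverted)
t(5,1) = 2.24 - 1.660·0.400000 = 1.576
Σt over all 3·10 pixels = 85779/2125 ≈ 40.3665882
V = pitch²·Σt = 1.95²·85779/2125 = 153.494

t(5,1)=1.576 V=153.494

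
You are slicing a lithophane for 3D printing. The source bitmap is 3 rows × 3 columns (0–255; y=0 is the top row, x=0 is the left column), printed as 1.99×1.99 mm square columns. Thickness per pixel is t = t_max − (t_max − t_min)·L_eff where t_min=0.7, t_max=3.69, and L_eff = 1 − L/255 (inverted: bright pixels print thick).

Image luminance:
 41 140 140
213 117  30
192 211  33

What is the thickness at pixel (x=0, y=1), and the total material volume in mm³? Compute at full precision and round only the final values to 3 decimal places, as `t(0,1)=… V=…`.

span = t_max - t_min = 3.69 - 0.7 = 2.990
L(0,1) = 213, L_eff = 1 - 213/255 = 0.164706 (inverted)
t(0,1) = 3.69 - 2.990·0.164706 = 3.198
Σt over all 3·3 pixels = 494633/25500 ≈ 19.3973725
V = pitch²·Σt = 1.99²·494633/25500 = 76.816

t(0,1)=3.198 V=76.816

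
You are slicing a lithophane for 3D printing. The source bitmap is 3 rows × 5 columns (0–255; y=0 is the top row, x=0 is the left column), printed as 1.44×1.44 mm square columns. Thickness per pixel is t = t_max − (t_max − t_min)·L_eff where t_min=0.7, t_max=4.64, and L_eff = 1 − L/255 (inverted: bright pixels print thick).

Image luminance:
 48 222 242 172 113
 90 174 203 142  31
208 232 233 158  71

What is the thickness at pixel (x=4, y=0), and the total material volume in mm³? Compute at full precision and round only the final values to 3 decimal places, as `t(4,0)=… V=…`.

t(4,0)=2.446 V=96.712

span = t_max - t_min = 4.64 - 0.7 = 3.940
L(4,0) = 113, L_eff = 1 - 113/255 = 0.556863 (inverted)
t(4,0) = 4.64 - 3.940·0.556863 = 2.446
Σt over all 3·5 pixels = 297329/6375 ≈ 46.6398431
V = pitch²·Σt = 1.44²·297329/6375 = 96.712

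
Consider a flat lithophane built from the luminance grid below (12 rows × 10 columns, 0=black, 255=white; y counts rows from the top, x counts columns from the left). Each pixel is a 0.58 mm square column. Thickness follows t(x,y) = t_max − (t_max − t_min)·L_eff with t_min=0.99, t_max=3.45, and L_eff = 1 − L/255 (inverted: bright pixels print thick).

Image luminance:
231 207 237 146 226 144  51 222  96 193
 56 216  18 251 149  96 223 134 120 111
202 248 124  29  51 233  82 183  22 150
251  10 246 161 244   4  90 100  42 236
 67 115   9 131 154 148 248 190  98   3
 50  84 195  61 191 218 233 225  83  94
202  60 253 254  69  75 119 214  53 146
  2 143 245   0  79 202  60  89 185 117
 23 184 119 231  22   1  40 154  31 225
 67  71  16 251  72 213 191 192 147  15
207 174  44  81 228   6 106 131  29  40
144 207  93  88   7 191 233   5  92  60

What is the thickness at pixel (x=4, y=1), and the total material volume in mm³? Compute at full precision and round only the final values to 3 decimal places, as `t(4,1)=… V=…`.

span = t_max - t_min = 3.45 - 0.99 = 2.460
L(4,1) = 149, L_eff = 1 - 149/255 = 0.415686 (inverted)
t(4,1) = 3.45 - 2.460·0.415686 = 2.427
Σt over all 12·10 pixels = 113753/425 ≈ 267.6541176
V = pitch²·Σt = 0.58²·113753/425 = 90.039

t(4,1)=2.427 V=90.039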